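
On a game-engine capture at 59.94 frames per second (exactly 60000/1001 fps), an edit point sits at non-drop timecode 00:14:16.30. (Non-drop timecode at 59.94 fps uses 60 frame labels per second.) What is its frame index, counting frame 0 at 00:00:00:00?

Total seconds to the label: (0 × 3600 + 14 × 60 + 16) = 856.
Frame index = 856 × 60 + 30 = 51390.

frame 51390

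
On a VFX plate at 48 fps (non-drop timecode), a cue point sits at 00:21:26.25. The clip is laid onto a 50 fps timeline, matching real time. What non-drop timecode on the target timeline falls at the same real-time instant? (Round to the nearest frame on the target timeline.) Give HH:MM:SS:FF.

00:21:26:26

Source frame index: (0×3600 + 21×60 + 26) × 48 + 25 = 61753.
Real time: 61753 / (48) = 61753/48 s.
Target frame: (61753/48) × (50) = 1543825/24 ≈ 64326.042 → 64326.
At 50 labels/s: frame 64326 → 00:21:26:26.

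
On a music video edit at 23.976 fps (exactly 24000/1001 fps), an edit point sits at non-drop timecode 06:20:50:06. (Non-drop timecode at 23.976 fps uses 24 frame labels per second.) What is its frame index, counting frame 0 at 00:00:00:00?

548406

Total seconds to the label: (6 × 3600 + 20 × 60 + 50) = 22850.
Frame index = 22850 × 24 + 6 = 548406.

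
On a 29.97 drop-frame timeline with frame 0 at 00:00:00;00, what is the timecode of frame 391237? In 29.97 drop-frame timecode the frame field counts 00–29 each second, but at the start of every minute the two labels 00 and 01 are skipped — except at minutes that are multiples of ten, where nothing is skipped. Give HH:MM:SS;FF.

Each 10-minute DF block holds 10 × 60 × 30 − 9 × 2 = 17982 frames. 391237 ÷ 17982 → 21 full blocks, remainder 13615.
Within the partial block the first minute is 1800 frames and each further minute 1798, so 7 further minute boundaries passed. Total skipped labels = 18 × 21 + 2 × 7 = 392.
Non-drop label index = 391237 + 392 = 391629; at 30 labels/s that is 03:37:34:09, i.e. DF 03:37:34;09.

03:37:34;09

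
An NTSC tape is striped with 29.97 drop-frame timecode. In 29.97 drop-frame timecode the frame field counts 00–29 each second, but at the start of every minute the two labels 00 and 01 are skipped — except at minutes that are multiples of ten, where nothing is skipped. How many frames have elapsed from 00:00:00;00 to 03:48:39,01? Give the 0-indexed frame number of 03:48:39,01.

Complete 10-minute blocks: 22, each 17982 frames → 395604.
Remaining 8 whole minutes in the current block: 1800 + 7 × 1798 = 14386 frames.
Within the current minute: 39 × 30 + 1 − 2 = 1169 (labels ;00/;01 skipped at this minute). Total = 395604 + 14386 + 1169 = 411159.

411159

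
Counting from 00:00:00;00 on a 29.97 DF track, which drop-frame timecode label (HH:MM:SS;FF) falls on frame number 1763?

Each 10-minute DF block holds 10 × 60 × 30 − 9 × 2 = 17982 frames. 1763 ÷ 17982 → 0 full blocks, remainder 1763.
Within the partial block the first minute is 1800 frames and each further minute 1798, so 0 further minute boundaries passed. Total skipped labels = 18 × 0 + 2 × 0 = 0.
Non-drop label index = 1763 + 0 = 1763; at 30 labels/s that is 00:00:58:23, i.e. DF 00:00:58;23.

00:00:58;23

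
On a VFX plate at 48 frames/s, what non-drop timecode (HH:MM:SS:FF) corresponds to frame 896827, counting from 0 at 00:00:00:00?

05:11:23:43

896827 ÷ 48 = 18683 full seconds, remainder 43 frames.
18683 s = 5 h 11 min 23 s.
Timecode: 05:11:23:43.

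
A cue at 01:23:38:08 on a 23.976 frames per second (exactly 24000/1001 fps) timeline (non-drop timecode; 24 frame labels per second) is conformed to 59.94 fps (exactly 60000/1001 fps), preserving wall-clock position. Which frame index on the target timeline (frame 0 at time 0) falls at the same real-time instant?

frame 301100

Source frame index: (1×3600 + 23×60 + 38) × 24 + 8 = 120440.
Real time: 120440 / (24000/1001) = 3014011/600 s.
Target frame: (3014011/600) × (60000/1001) = 301100.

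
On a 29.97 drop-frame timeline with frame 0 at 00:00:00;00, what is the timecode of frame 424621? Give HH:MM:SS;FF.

Each 10-minute DF block holds 10 × 60 × 30 − 9 × 2 = 17982 frames. 424621 ÷ 17982 → 23 full blocks, remainder 11035.
Within the partial block the first minute is 1800 frames and each further minute 1798, so 6 further minute boundaries passed. Total skipped labels = 18 × 23 + 2 × 6 = 426.
Non-drop label index = 424621 + 426 = 425047; at 30 labels/s that is 03:56:08:07, i.e. DF 03:56:08;07.

03:56:08;07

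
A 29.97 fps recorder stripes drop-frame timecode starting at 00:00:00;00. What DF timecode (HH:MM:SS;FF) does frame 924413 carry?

08:34:04;19

Each 10-minute DF block holds 10 × 60 × 30 − 9 × 2 = 17982 frames. 924413 ÷ 17982 → 51 full blocks, remainder 7331.
Within the partial block the first minute is 1800 frames and each further minute 1798, so 4 further minute boundaries passed. Total skipped labels = 18 × 51 + 2 × 4 = 926.
Non-drop label index = 924413 + 926 = 925339; at 30 labels/s that is 08:34:04:19, i.e. DF 08:34:04;19.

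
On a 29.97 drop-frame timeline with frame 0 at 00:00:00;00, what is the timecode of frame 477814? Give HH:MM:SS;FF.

Each 10-minute DF block holds 10 × 60 × 30 − 9 × 2 = 17982 frames. 477814 ÷ 17982 → 26 full blocks, remainder 10282.
Within the partial block the first minute is 1800 frames and each further minute 1798, so 5 further minute boundaries passed. Total skipped labels = 18 × 26 + 2 × 5 = 478.
Non-drop label index = 477814 + 478 = 478292; at 30 labels/s that is 04:25:43:02, i.e. DF 04:25:43;02.

04:25:43;02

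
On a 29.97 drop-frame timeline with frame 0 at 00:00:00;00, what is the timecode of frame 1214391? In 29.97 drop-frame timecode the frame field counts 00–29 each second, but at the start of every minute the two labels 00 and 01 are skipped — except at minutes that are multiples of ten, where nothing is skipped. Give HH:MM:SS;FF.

11:15:20;07

Ten DF minutes hold 17982 frames, so frame 1214391 lies in block 67 (frames 1204794–1222775) with 9597 frames into that block.
The block's first minute is 1800 frames and the rest 1798 each; 9597 frames reaches minute 5, so 67 × 18 + 5 × 2 = 1216 labels have been skipped so far.
Adding those back, label number 1214391 + 1216 = 1215607 at 30 labels/s is 40520 s + 7 f = 11 h 15 min 20 s frame 7, i.e. 11:15:20;07.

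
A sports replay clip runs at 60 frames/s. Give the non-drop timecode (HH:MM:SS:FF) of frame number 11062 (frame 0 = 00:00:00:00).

00:03:04:22

11062 ÷ 60 = 184 full seconds, remainder 22 frames.
184 s = 0 h 3 min 4 s.
Timecode: 00:03:04:22.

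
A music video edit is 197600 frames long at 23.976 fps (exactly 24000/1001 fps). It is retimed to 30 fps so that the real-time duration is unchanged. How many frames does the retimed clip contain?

247247 frames

Target frames = source frames × (target rate / source rate) = 197600 × (30)/(24000/1001) = 197600 × 1001/800 = 247247.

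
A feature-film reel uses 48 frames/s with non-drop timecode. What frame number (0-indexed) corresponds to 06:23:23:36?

Total seconds to the label: (6 × 3600 + 23 × 60 + 23) = 23003.
Frame index = 23003 × 48 + 36 = 1104180.

1104180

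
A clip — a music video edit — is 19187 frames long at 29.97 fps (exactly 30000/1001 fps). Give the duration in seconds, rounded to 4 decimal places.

Running time = 19187 × 1001/30000 = 19206187/30000 s ≈ 640.2062 s.

640.2062 seconds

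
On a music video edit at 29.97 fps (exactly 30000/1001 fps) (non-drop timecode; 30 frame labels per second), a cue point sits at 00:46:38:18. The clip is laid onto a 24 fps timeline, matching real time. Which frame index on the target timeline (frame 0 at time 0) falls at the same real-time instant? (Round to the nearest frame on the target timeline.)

Source frame index: (0×3600 + 46×60 + 38) × 30 + 18 = 83958.
Real time: 83958 / (30000/1001) = 14006993/5000 s.
Target frame: (14006993/5000) × (24) = 42020979/625 ≈ 67233.566 → 67234.

frame 67234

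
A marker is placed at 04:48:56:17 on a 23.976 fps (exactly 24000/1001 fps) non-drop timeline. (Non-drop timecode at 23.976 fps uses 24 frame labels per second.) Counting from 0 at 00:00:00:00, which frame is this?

Total seconds to the label: (4 × 3600 + 48 × 60 + 56) = 17336.
Frame index = 17336 × 24 + 17 = 416081.

416081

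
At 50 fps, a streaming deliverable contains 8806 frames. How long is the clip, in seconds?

176.12 seconds

Running time = 8806 / (50) = 176.12 s.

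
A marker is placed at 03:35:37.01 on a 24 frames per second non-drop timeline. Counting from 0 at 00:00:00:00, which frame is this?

Total seconds to the label: (3 × 3600 + 35 × 60 + 37) = 12937.
Frame index = 12937 × 24 + 1 = 310489.

frame 310489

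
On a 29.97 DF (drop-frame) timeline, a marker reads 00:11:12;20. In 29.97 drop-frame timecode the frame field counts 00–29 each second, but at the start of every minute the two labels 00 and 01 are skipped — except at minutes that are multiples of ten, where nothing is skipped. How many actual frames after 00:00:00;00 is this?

As if non-drop at 30 labels/s: (0 × 3600 + 11 × 60 + 12) × 30 + 20 = 20180.
Minute boundaries passed: 11; those not divisible by 10: 11 − 1 = 10; dropped labels = 2 × 10 = 20.
Actual frame index = 20180 − 20 = 20160.

20160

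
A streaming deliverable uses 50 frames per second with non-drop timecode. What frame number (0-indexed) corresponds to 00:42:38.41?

127941

Total seconds to the label: (0 × 3600 + 42 × 60 + 38) = 2558.
Frame index = 2558 × 50 + 41 = 127941.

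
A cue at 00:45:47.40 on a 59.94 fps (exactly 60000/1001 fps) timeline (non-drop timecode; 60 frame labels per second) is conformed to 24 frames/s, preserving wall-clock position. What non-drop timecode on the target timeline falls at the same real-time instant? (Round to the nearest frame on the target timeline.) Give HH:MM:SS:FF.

Source frame index: (0×3600 + 45×60 + 47) × 60 + 40 = 164860.
Real time: 164860 / (60000/1001) = 8251243/3000 s.
Target frame: (8251243/3000) × (24) = 8251243/125 ≈ 66009.944 → 66010.
At 24 labels/s: frame 66010 → 00:45:50:10.

00:45:50:10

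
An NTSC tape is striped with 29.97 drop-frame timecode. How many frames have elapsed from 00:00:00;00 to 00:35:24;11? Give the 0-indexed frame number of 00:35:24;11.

Complete 10-minute blocks: 3, each 17982 frames → 53946.
Remaining 5 whole minutes in the current block: 1800 + 4 × 1798 = 8992 frames.
Within the current minute: 24 × 30 + 11 − 2 = 729 (labels ;00/;01 skipped at this minute). Total = 53946 + 8992 + 729 = 63667.

63667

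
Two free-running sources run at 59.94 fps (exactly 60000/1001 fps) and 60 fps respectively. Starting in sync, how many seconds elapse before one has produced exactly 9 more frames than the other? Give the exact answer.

150.15 seconds

The gap grows by |60 − 60000/1001| = 60/1001 frames per second.
Time for a 9-frame gap: 9 ÷ (60/1001) = 150.15 s.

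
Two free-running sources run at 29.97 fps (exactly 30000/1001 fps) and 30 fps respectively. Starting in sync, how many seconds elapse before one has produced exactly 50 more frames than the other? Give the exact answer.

The gap grows by |30 − 30000/1001| = 30/1001 frames per second.
Time for a 50-frame gap: 50 ÷ (30/1001) = 5005/3 s.

5005/3 seconds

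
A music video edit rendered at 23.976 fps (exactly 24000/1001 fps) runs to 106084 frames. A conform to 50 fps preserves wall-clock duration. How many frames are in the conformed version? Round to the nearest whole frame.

Frames at target rate = 106084 × (50) / (24000/1001) = 26547521/120 ≈ 221229.342.
Nearest whole frame: 221229.

221229 frames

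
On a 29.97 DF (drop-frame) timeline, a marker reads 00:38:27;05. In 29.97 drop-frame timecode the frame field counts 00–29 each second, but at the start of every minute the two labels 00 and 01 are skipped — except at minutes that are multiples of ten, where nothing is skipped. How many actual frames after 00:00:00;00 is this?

Complete 10-minute blocks: 3, each 17982 frames → 53946.
Remaining 8 whole minutes in the current block: 1800 + 7 × 1798 = 14386 frames.
Within the current minute: 27 × 30 + 5 − 2 = 813 (labels ;00/;01 skipped at this minute). Total = 53946 + 14386 + 813 = 69145.

69145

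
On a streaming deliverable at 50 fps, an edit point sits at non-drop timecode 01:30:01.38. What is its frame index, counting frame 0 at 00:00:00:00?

270088

Total seconds to the label: (1 × 3600 + 30 × 60 + 1) = 5401.
Frame index = 5401 × 50 + 38 = 270088.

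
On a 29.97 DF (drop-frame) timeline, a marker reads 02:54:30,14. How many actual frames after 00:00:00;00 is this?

As if non-drop at 30 labels/s: (2 × 3600 + 54 × 60 + 30) × 30 + 14 = 314114.
Minute boundaries passed: 174; those not divisible by 10: 174 − 17 = 157; dropped labels = 2 × 157 = 314.
Actual frame index = 314114 − 314 = 313800.

313800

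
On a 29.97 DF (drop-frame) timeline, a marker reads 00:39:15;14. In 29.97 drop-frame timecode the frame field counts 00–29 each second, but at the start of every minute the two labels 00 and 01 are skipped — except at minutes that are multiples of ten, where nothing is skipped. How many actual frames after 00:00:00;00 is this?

As if non-drop at 30 labels/s: (0 × 3600 + 39 × 60 + 15) × 30 + 14 = 70664.
Minute boundaries passed: 39; those not divisible by 10: 39 − 3 = 36; dropped labels = 2 × 36 = 72.
Actual frame index = 70664 − 72 = 70592.

70592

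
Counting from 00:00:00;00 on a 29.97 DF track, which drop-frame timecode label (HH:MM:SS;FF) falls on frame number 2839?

00:01:34;21

Ten DF minutes hold 17982 frames, so frame 2839 lies in block 0 (frames 0–17981) with 2839 frames into that block.
The block's first minute is 1800 frames and the rest 1798 each; 2839 frames reaches minute 1, so 0 × 18 + 1 × 2 = 2 labels have been skipped so far.
Adding those back, label number 2839 + 2 = 2841 at 30 labels/s is 94 s + 21 f = 0 h 1 min 34 s frame 21, i.e. 00:01:34;21.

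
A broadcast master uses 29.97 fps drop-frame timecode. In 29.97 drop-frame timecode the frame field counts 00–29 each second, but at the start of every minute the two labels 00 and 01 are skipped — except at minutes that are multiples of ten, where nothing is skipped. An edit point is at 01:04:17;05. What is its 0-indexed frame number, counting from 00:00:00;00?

As if non-drop at 30 labels/s: (1 × 3600 + 4 × 60 + 17) × 30 + 5 = 115715.
Minute boundaries passed: 64; those not divisible by 10: 64 − 6 = 58; dropped labels = 2 × 58 = 116.
Actual frame index = 115715 − 116 = 115599.

115599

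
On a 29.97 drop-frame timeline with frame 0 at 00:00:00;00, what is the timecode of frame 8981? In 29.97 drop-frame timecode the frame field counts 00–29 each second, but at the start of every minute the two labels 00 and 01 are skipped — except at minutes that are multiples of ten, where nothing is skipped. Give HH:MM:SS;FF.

Each 10-minute DF block holds 10 × 60 × 30 − 9 × 2 = 17982 frames. 8981 ÷ 17982 → 0 full blocks, remainder 8981.
Within the partial block the first minute is 1800 frames and each further minute 1798, so 4 further minute boundaries passed. Total skipped labels = 18 × 0 + 2 × 4 = 8.
Non-drop label index = 8981 + 8 = 8989; at 30 labels/s that is 00:04:59:19, i.e. DF 00:04:59;19.

00:04:59;19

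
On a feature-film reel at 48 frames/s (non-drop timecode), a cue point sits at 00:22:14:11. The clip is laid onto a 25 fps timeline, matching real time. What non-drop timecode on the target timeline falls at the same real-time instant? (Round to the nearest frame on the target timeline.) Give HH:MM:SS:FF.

00:22:14:06

Source frame index: (0×3600 + 22×60 + 14) × 48 + 11 = 64043.
Real time: 64043 / (48) = 64043/48 s.
Target frame: (64043/48) × (25) = 1601075/48 ≈ 33355.729 → 33356.
At 25 labels/s: frame 33356 → 00:22:14:06.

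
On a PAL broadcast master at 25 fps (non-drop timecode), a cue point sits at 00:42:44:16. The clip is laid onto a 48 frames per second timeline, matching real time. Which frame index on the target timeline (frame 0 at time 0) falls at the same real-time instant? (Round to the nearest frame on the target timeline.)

frame 123103

Source frame index: (0×3600 + 42×60 + 44) × 25 + 16 = 64116.
Real time: 64116 / (25) = 64116/25 s.
Target frame: (64116/25) × (48) = 3077568/25 ≈ 123102.720 → 123103.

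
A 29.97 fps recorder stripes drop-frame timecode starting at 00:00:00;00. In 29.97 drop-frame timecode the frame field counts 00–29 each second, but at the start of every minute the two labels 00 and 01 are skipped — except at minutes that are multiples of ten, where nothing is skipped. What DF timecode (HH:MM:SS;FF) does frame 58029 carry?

00:32:16;07

Ten DF minutes hold 17982 frames, so frame 58029 lies in block 3 (frames 53946–71927) with 4083 frames into that block.
The block's first minute is 1800 frames and the rest 1798 each; 4083 frames reaches minute 2, so 3 × 18 + 2 × 2 = 58 labels have been skipped so far.
Adding those back, label number 58029 + 58 = 58087 at 30 labels/s is 1936 s + 7 f = 0 h 32 min 16 s frame 7, i.e. 00:32:16;07.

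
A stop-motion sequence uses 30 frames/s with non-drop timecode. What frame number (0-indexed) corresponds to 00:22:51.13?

Total seconds to the label: (0 × 3600 + 22 × 60 + 51) = 1371.
Frame index = 1371 × 30 + 13 = 41143.

41143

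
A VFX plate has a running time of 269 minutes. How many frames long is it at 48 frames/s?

774720 frames

269 min = 16140 s.
Frames = 16140 × 48 = 774720.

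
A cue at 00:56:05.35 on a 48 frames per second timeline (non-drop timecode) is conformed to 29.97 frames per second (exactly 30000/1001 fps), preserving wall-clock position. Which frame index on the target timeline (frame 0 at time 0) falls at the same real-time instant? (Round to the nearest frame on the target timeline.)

frame 100871

Source frame index: (0×3600 + 56×60 + 5) × 48 + 35 = 161555.
Real time: 161555 / (48) = 161555/48 s.
Target frame: (161555/48) × (30000/1001) = 100971875/1001 ≈ 100871.004 → 100871.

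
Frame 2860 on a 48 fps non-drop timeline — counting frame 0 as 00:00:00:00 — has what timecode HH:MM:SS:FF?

2860 ÷ 48 = 59 full seconds, remainder 28 frames.
59 s = 0 h 0 min 59 s.
Timecode: 00:00:59:28.

00:00:59:28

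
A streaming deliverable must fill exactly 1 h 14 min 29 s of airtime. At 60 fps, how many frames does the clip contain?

1 h 14 min 29 s = 4469 s.
Frames = 4469 × 60 = 268140.

268140 frames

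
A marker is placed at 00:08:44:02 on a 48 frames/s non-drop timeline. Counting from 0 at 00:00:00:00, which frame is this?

25154

Total seconds to the label: (0 × 3600 + 8 × 60 + 44) = 524.
Frame index = 524 × 48 + 2 = 25154.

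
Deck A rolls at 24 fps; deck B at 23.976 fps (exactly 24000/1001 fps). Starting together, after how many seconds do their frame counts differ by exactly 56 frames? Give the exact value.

The gap grows by |24000/1001 − 24| = 24/1001 frames per second.
Time for a 56-frame gap: 56 ÷ (24/1001) = 7007/3 s.

7007/3 seconds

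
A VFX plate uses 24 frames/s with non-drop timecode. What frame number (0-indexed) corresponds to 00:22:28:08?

Total seconds to the label: (0 × 3600 + 22 × 60 + 28) = 1348.
Frame index = 1348 × 24 + 8 = 32360.

32360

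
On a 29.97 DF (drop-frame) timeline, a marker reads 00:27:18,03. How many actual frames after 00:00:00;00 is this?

49093

As if non-drop at 30 labels/s: (0 × 3600 + 27 × 60 + 18) × 30 + 3 = 49143.
Minute boundaries passed: 27; those not divisible by 10: 27 − 2 = 25; dropped labels = 2 × 25 = 50.
Actual frame index = 49143 − 50 = 49093.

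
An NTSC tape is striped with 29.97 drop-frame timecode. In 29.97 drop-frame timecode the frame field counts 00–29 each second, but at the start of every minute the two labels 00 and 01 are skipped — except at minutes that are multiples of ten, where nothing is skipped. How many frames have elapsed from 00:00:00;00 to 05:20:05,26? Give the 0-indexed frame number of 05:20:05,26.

575600

Complete 10-minute blocks: 32, each 17982 frames → 575424.
Remaining 0 whole minutes in the current block: 0 frames.
Within the current minute: 5 × 30 + 26 = 176. Total = 575424 + 0 + 176 = 575600.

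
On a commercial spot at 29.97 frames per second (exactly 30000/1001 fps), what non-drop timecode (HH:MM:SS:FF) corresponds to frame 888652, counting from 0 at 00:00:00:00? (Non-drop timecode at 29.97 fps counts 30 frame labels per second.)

08:13:41:22

888652 ÷ 30 = 29621 full seconds, remainder 22 frames.
29621 s = 8 h 13 min 41 s.
Timecode: 08:13:41:22.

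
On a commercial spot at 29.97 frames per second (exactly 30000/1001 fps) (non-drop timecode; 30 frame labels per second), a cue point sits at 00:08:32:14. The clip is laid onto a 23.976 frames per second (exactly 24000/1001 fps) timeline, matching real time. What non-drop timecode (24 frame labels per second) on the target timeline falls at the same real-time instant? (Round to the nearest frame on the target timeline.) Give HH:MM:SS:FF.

00:08:32:11

Source frame index: (0×3600 + 8×60 + 32) × 30 + 14 = 15374.
Real time: 15374 / (30000/1001) = 7694687/15000 s.
Target frame: (7694687/15000) × (24000/1001) = 61496/5 ≈ 12299.200 → 12299.
At 24 labels/s: frame 12299 → 00:08:32:11.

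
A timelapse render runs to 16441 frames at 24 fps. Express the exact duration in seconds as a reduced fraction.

16441/24 seconds

Running time = 16441 ÷ (24) = 16441 × 1/24 = 16441/24 s.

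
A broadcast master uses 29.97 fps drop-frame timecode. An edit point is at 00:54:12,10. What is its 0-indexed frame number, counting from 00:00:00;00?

97472

Complete 10-minute blocks: 5, each 17982 frames → 89910.
Remaining 4 whole minutes in the current block: 1800 + 3 × 1798 = 7194 frames.
Within the current minute: 12 × 30 + 10 − 2 = 368 (labels ;00/;01 skipped at this minute). Total = 89910 + 7194 + 368 = 97472.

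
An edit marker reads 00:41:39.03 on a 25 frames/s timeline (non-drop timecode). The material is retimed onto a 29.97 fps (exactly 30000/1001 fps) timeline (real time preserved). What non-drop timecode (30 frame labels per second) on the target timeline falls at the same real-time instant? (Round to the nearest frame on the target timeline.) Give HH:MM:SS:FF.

00:41:36:19

Source frame index: (0×3600 + 41×60 + 39) × 25 + 3 = 62478.
Real time: 62478 / (25) = 62478/25 s.
Target frame: (62478/25) × (30000/1001) = 5767200/77 ≈ 74898.701 → 74899.
At 30 labels/s: frame 74899 → 00:41:36:19.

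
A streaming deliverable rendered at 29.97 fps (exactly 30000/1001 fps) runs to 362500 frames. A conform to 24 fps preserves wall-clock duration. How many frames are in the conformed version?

290290 frames

Target frames = source frames × (target rate / source rate) = 362500 × (24)/(30000/1001) = 362500 × 1001/1250 = 290290.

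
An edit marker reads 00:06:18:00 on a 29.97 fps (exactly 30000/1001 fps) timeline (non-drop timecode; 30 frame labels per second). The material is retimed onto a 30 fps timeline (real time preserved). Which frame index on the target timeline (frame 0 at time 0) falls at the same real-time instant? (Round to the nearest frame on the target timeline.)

Source frame index: (0×3600 + 6×60 + 18) × 30 + 0 = 11340.
Real time: 11340 / (30000/1001) = 189189/500 s.
Target frame: (189189/500) × (30) = 567567/50 ≈ 11351.340 → 11351.

frame 11351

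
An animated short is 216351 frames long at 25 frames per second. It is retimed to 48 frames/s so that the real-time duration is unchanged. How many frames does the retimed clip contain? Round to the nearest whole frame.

Frames at target rate = 216351 × (48) / (25) = 10384848/25 ≈ 415393.920.
Nearest whole frame: 415394.

415394 frames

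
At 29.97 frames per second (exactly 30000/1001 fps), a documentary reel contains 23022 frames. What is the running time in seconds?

Running time = 23022 / (30000/1001) = 768.1674 s.

768.1674 seconds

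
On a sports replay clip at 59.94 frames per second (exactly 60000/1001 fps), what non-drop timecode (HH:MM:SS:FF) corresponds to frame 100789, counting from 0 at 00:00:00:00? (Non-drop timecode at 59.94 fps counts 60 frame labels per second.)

00:27:59:49

100789 ÷ 60 = 1679 full seconds, remainder 49 frames.
1679 s = 0 h 27 min 59 s.
Timecode: 00:27:59:49.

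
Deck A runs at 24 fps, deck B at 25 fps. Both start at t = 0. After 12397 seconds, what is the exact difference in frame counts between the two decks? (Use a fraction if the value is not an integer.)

12397 frames

A emits 24 × 12397 = 297528 frames; B emits 25 × 12397 = 309925.
Difference = 12397 frames; B is ahead of A.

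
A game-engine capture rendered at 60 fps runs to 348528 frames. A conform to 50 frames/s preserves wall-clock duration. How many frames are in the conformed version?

290440 frames

Target frames = source frames × (target rate / source rate) = 348528 × (50)/(60) = 348528 × 5/6 = 290440.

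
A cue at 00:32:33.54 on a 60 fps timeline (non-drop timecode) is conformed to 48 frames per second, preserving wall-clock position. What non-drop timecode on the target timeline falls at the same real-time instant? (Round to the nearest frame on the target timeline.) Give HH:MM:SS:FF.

Source frame index: (0×3600 + 32×60 + 33) × 60 + 54 = 117234.
Real time: 117234 / (60) = 19539/10 s.
Target frame: (19539/10) × (48) = 468936/5 ≈ 93787.200 → 93787.
At 48 labels/s: frame 93787 → 00:32:33:43.

00:32:33:43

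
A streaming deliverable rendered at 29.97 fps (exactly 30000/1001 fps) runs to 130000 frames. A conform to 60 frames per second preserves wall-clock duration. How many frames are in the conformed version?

Target frames = source frames × (target rate / source rate) = 130000 × (60)/(30000/1001) = 130000 × 1001/500 = 260260.

260260 frames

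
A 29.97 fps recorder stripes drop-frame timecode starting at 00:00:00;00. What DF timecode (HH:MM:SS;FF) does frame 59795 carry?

Ten DF minutes hold 17982 frames, so frame 59795 lies in block 3 (frames 53946–71927) with 5849 frames into that block.
The block's first minute is 1800 frames and the rest 1798 each; 5849 frames reaches minute 3, so 3 × 18 + 3 × 2 = 60 labels have been skipped so far.
Adding those back, label number 59795 + 60 = 59855 at 30 labels/s is 1995 s + 5 f = 0 h 33 min 15 s frame 5, i.e. 00:33:15;05.

00:33:15;05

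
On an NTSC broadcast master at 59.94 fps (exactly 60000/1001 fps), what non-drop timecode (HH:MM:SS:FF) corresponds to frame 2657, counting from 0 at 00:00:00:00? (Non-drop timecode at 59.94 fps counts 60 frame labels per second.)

2657 ÷ 60 = 44 full seconds, remainder 17 frames.
44 s = 0 h 0 min 44 s.
Timecode: 00:00:44:17.

00:00:44:17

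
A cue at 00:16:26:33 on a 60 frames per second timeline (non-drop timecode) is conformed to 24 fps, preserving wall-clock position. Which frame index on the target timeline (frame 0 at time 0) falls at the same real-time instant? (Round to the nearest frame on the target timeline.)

Source frame index: (0×3600 + 16×60 + 26) × 60 + 33 = 59193.
Real time: 59193 / (60) = 19731/20 s.
Target frame: (19731/20) × (24) = 118386/5 ≈ 23677.200 → 23677.

frame 23677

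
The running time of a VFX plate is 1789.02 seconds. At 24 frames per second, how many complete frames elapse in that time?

Frames = 1789.02 × 24 = 1073412/25 ≈ 42936.4800.
Complete frames: 42936.

42936 frames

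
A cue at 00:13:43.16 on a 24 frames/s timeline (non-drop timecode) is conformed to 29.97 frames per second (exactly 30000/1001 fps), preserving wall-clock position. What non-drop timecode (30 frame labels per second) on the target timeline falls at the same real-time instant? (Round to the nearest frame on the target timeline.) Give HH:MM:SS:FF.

Source frame index: (0×3600 + 13×60 + 43) × 24 + 16 = 19768.
Real time: 19768 / (24) = 2471/3 s.
Target frame: (2471/3) × (30000/1001) = 3530000/143 ≈ 24685.315 → 24685.
At 30 labels/s: frame 24685 → 00:13:42:25.

00:13:42:25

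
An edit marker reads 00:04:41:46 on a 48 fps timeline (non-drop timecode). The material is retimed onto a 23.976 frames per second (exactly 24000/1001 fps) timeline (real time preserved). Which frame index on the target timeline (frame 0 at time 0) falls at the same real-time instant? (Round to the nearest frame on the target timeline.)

Source frame index: (0×3600 + 4×60 + 41) × 48 + 46 = 13534.
Real time: 13534 / (48) = 6767/24 s.
Target frame: (6767/24) × (24000/1001) = 6767000/1001 ≈ 6760.240 → 6760.

frame 6760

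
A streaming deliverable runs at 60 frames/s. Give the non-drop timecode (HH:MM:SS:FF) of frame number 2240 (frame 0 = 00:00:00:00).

2240 ÷ 60 = 37 full seconds, remainder 20 frames.
37 s = 0 h 0 min 37 s.
Timecode: 00:00:37:20.

00:00:37:20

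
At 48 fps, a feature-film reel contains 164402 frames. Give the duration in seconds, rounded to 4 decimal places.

Running time = 164402 × 1/48 = 82201/24 s ≈ 3425.0417 s.

3425.0417 seconds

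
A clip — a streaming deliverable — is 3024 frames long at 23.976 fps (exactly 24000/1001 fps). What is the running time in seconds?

Running time = 3024 / (24000/1001) = 126.126 s.

126.126 seconds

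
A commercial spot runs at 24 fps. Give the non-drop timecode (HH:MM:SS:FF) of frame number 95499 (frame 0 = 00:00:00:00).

95499 ÷ 24 = 3979 full seconds, remainder 3 frames.
3979 s = 1 h 6 min 19 s.
Timecode: 01:06:19:03.

01:06:19:03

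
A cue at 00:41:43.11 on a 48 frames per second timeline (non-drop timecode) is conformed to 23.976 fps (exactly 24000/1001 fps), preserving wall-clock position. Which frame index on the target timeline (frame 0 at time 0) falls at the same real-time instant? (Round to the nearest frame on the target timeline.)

frame 60017

Source frame index: (0×3600 + 41×60 + 43) × 48 + 11 = 120155.
Real time: 120155 / (48) = 120155/48 s.
Target frame: (120155/48) × (24000/1001) = 8582500/143 ≈ 60017.483 → 60017.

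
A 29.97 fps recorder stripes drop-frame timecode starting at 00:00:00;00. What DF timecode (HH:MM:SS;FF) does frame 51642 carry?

00:28:43;04

Ten DF minutes hold 17982 frames, so frame 51642 lies in block 2 (frames 35964–53945) with 15678 frames into that block.
The block's first minute is 1800 frames and the rest 1798 each; 15678 frames reaches minute 8, so 2 × 18 + 8 × 2 = 52 labels have been skipped so far.
Adding those back, label number 51642 + 52 = 51694 at 30 labels/s is 1723 s + 4 f = 0 h 28 min 43 s frame 4, i.e. 00:28:43;04.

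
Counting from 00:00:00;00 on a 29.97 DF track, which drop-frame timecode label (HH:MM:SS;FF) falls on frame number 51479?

00:28:37;21

Ten DF minutes hold 17982 frames, so frame 51479 lies in block 2 (frames 35964–53945) with 15515 frames into that block.
The block's first minute is 1800 frames and the rest 1798 each; 15515 frames reaches minute 8, so 2 × 18 + 8 × 2 = 52 labels have been skipped so far.
Adding those back, label number 51479 + 52 = 51531 at 30 labels/s is 1717 s + 21 f = 0 h 28 min 37 s frame 21, i.e. 00:28:37;21.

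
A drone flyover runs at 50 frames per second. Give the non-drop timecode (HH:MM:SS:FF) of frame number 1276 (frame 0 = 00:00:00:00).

1276 ÷ 50 = 25 full seconds, remainder 26 frames.
25 s = 0 h 0 min 25 s.
Timecode: 00:00:25:26.

00:00:25:26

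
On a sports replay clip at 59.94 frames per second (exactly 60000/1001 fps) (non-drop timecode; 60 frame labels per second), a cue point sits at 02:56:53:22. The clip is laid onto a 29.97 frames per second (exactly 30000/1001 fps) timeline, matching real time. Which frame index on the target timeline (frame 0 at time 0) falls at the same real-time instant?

Source frame index: (2×3600 + 56×60 + 53) × 60 + 22 = 636802.
Real time: 636802 / (60000/1001) = 318719401/30000 s.
Target frame: (318719401/30000) × (30000/1001) = 318401.

frame 318401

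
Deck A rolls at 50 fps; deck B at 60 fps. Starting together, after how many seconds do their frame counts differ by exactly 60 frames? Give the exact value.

6 seconds

The gap grows by |60 − 50| = 10 frames per second.
Time for a 60-frame gap: 60 ÷ (10) = 6 s.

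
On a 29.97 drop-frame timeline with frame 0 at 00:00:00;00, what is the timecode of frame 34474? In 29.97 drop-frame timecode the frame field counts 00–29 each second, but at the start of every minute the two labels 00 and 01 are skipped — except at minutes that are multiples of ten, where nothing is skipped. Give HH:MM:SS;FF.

00:19:10;10

Each 10-minute DF block holds 10 × 60 × 30 − 9 × 2 = 17982 frames. 34474 ÷ 17982 → 1 full block, remainder 16492.
Within the partial block the first minute is 1800 frames and each further minute 1798, so 9 further minute boundaries passed. Total skipped labels = 18 × 1 + 2 × 9 = 36.
Non-drop label index = 34474 + 36 = 34510; at 30 labels/s that is 00:19:10:10, i.e. DF 00:19:10;10.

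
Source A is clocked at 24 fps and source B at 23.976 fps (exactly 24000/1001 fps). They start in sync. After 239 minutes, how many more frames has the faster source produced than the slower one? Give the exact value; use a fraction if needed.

344160/1001 frames

239 min = 14340 s.
A emits 24 × 14340 = 344160 frames; B emits 24000/1001 × 14340 = 344160000/1001.
Difference = 344160/1001 frames (≈ 343.8162); B is behind A.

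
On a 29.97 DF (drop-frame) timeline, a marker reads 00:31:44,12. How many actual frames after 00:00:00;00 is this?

57076

As if non-drop at 30 labels/s: (0 × 3600 + 31 × 60 + 44) × 30 + 12 = 57132.
Minute boundaries passed: 31; those not divisible by 10: 31 − 3 = 28; dropped labels = 2 × 28 = 56.
Actual frame index = 57132 − 56 = 57076.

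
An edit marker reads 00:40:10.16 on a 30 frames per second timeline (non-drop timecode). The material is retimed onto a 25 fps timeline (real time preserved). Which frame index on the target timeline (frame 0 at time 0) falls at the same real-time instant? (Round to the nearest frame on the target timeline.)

Source frame index: (0×3600 + 40×60 + 10) × 30 + 16 = 72316.
Real time: 72316 / (30) = 36158/15 s.
Target frame: (36158/15) × (25) = 180790/3 ≈ 60263.333 → 60263.

frame 60263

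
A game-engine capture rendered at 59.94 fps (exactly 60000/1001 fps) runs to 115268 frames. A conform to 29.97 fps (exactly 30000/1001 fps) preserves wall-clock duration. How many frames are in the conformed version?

57634 frames

Target frames = source frames × (target rate / source rate) = 115268 × (30000/1001)/(60000/1001) = 115268 × 1/2 = 57634.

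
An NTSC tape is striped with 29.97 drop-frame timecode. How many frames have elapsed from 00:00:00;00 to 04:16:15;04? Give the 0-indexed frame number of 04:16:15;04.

460792

Complete 10-minute blocks: 25, each 17982 frames → 449550.
Remaining 6 whole minutes in the current block: 1800 + 5 × 1798 = 10790 frames.
Within the current minute: 15 × 30 + 4 − 2 = 452 (labels ;00/;01 skipped at this minute). Total = 449550 + 10790 + 452 = 460792.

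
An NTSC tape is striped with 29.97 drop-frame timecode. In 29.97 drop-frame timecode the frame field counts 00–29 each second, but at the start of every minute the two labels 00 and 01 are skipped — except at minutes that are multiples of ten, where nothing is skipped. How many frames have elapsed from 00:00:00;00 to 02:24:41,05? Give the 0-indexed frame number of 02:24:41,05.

Complete 10-minute blocks: 14, each 17982 frames → 251748.
Remaining 4 whole minutes in the current block: 1800 + 3 × 1798 = 7194 frames.
Within the current minute: 41 × 30 + 5 − 2 = 1233 (labels ;00/;01 skipped at this minute). Total = 251748 + 7194 + 1233 = 260175.

260175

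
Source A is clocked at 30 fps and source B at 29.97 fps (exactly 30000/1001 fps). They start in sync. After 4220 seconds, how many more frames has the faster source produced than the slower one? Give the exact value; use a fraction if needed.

A emits 30 × 4220 = 126600 frames; B emits 30000/1001 × 4220 = 126600000/1001.
Difference = 126600/1001 frames (≈ 126.4735); B is behind A.

126600/1001 frames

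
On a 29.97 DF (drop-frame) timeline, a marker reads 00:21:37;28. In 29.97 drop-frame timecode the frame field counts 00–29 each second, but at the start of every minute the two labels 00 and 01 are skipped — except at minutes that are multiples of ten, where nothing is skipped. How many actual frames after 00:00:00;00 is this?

Complete 10-minute blocks: 2, each 17982 frames → 35964.
Remaining 1 whole minute in the current block: 1800 + 0 × 1798 = 1800 frames.
Within the current minute: 37 × 30 + 28 − 2 = 1136 (labels ;00/;01 skipped at this minute). Total = 35964 + 1800 + 1136 = 38900.

38900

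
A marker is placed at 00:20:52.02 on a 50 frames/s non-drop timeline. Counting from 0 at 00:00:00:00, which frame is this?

Total seconds to the label: (0 × 3600 + 20 × 60 + 52) = 1252.
Frame index = 1252 × 50 + 2 = 62602.

frame 62602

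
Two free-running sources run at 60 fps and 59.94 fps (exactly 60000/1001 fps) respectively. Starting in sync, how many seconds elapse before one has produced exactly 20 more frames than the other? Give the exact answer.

1001/3 seconds

The gap grows by |60000/1001 − 60| = 60/1001 frames per second.
Time for a 20-frame gap: 20 ÷ (60/1001) = 1001/3 s.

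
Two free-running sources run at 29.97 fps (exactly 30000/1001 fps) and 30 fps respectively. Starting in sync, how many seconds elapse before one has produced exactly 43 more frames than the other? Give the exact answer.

The gap grows by |30 − 30000/1001| = 30/1001 frames per second.
Time for a 43-frame gap: 43 ÷ (30/1001) = 43043/30 s.

43043/30 seconds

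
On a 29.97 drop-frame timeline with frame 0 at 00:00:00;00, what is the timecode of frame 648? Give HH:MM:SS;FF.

00:00:21;18

Ten DF minutes hold 17982 frames, so frame 648 lies in block 0 (frames 0–17981) with 648 frames into that block.
The block's first minute is 1800 frames and the rest 1798 each; 648 frames reaches minute 0, so 0 × 18 + 0 × 2 = 0 labels have been skipped so far.
Adding those back, label number 648 + 0 = 648 at 30 labels/s is 21 s + 18 f = 0 h 0 min 21 s frame 18, i.e. 00:00:21;18.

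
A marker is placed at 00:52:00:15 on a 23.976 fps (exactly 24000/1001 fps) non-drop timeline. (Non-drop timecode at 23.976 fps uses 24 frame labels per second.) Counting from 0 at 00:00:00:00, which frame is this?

Total seconds to the label: (0 × 3600 + 52 × 60 + 0) = 3120.
Frame index = 3120 × 24 + 15 = 74895.

74895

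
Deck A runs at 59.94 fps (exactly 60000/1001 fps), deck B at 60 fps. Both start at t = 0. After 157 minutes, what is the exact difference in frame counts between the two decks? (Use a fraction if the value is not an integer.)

565200/1001 frames

157 min = 9420 s.
A emits 60000/1001 × 9420 = 565200000/1001 frames; B emits 60 × 9420 = 565200.
Difference = 565200/1001 frames (≈ 564.6354); B is ahead of A.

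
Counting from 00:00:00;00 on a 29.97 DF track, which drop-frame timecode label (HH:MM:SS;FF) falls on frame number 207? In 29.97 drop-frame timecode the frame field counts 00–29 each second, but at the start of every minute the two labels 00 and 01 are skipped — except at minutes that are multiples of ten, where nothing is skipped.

Each 10-minute DF block holds 10 × 60 × 30 − 9 × 2 = 17982 frames. 207 ÷ 17982 → 0 full blocks, remainder 207.
Within the partial block the first minute is 1800 frames and each further minute 1798, so 0 further minute boundaries passed. Total skipped labels = 18 × 0 + 2 × 0 = 0.
Non-drop label index = 207 + 0 = 207; at 30 labels/s that is 00:00:06:27, i.e. DF 00:00:06;27.

00:00:06;27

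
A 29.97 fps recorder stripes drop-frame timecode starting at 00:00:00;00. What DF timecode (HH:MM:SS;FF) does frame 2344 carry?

00:01:18;06

Each 10-minute DF block holds 10 × 60 × 30 − 9 × 2 = 17982 frames. 2344 ÷ 17982 → 0 full blocks, remainder 2344.
Within the partial block the first minute is 1800 frames and each further minute 1798, so 1 further minute boundary passed. Total skipped labels = 18 × 0 + 2 × 1 = 2.
Non-drop label index = 2344 + 2 = 2346; at 30 labels/s that is 00:01:18:06, i.e. DF 00:01:18;06.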